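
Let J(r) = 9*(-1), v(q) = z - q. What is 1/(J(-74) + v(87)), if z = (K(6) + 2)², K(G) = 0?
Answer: -1/92 ≈ -0.010870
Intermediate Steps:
z = 4 (z = (0 + 2)² = 2² = 4)
v(q) = 4 - q
J(r) = -9
1/(J(-74) + v(87)) = 1/(-9 + (4 - 1*87)) = 1/(-9 + (4 - 87)) = 1/(-9 - 83) = 1/(-92) = -1/92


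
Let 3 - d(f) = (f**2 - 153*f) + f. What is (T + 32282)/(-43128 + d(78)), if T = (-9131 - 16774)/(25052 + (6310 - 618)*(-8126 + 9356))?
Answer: -226820149879/262450096836 ≈ -0.86424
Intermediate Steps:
T = -25905/7026212 (T = -25905/(25052 + 5692*1230) = -25905/(25052 + 7001160) = -25905/7026212 ≈ -0.0036869)
d(f) = 3 - f**2 + 152*f (d(f) = 3 - ((f**2 - 153*f) + f) = 3 - (f**2 - 152*f) = 3 + (-f**2 + 152*f) = 3 - f**2 + 152*f)
(T + 32282)/(-43128 + d(78)) = (-25905/7026212 + 32282)/(-43128 + (3 - 1*78**2 + 152*78)) = 226820149879/(7026212*(-43128 + (3 - 1*6084 + 11856))) = 226820149879/(7026212*(-43128 + (3 - 6084 + 11856))) = 226820149879/(7026212*(-43128 + 5775)) = (226820149879/7026212)/(-37353) = (226820149879/7026212)*(-1/37353) = -226820149879/262450096836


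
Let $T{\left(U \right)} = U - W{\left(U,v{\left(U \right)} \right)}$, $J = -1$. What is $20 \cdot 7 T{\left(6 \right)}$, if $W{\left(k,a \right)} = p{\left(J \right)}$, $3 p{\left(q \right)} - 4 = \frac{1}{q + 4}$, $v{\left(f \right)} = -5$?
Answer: $\frac{5740}{9} \approx 637.78$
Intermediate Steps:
$p{\left(q \right)} = \frac{4}{3} + \frac{1}{3 \left(4 + q\right)}$ ($p{\left(q \right)} = \frac{4}{3} + \frac{1}{3 \left(q + 4\right)} = \frac{4}{3} + \frac{1}{3 \left(4 + q\right)}$)
$W{\left(k,a \right)} = \frac{13}{9}$ ($W{\left(k,a \right)} = \frac{17 + 4 \left(-1\right)}{3 \left(4 - 1\right)} = \frac{17 - 4}{3 \cdot 3} = \frac{1}{3} \cdot \frac{1}{3} \cdot 13 = \frac{13}{9}$)
$T{\left(U \right)} = - \frac{13}{9} + U$ ($T{\left(U \right)} = U - \frac{13}{9} = - \frac{13}{9} + U$)
$20 \cdot 7 T{\left(6 \right)} = 20 \cdot 7 \left(- \frac{13}{9} + 6\right) = 140 \cdot \frac{41}{9} = \frac{5740}{9}$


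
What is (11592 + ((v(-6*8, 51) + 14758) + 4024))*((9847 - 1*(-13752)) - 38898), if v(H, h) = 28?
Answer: -465120198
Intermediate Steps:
(11592 + ((v(-6*8, 51) + 14758) + 4024))*((9847 - 1*(-13752)) - 38898) = (11592 + ((28 + 14758) + 4024))*((9847 - 1*(-13752)) - 38898) = (11592 + (14786 + 4024))*((9847 + 13752) - 38898) = (11592 + 18810)*(23599 - 38898) = 30402*(-15299) = -465120198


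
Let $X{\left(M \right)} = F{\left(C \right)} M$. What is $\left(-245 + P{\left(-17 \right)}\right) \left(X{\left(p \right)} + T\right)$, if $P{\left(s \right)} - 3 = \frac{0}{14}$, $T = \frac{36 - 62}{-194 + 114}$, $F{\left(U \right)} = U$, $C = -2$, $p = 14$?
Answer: $\frac{133947}{20} \approx 6697.4$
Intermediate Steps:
$X{\left(M \right)} = - 2 M$
$T = \frac{13}{40}$ ($T = - \frac{26}{-80} = \left(-26\right) \left(- \frac{1}{80}\right) = \frac{13}{40} \approx 0.325$)
$P{\left(s \right)} = 3$ ($P{\left(s \right)} = 3 + \frac{0}{14} = 3 + 0 \cdot \frac{1}{14} = 3 + 0 = 3$)
$\left(-245 + P{\left(-17 \right)}\right) \left(X{\left(p \right)} + T\right) = \left(-245 + 3\right) \left(\left(-2\right) 14 + \frac{13}{40}\right) = - 242 \left(-28 + \frac{13}{40}\right) = \left(-242\right) \left(- \frac{1107}{40}\right) = \frac{133947}{20}$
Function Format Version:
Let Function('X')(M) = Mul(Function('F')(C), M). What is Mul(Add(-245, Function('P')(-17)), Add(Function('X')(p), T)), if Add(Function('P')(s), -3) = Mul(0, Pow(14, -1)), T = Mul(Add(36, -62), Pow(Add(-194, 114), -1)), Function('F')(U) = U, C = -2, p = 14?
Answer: Rational(133947, 20) ≈ 6697.4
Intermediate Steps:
Function('X')(M) = Mul(-2, M)
T = Rational(13, 40) (T = Mul(-26, Pow(-80, -1)) = Mul(-26, Rational(-1, 80)) = Rational(13, 40) ≈ 0.32500)
Function('P')(s) = 3 (Function('P')(s) = Add(3, Mul(0, Pow(14, -1))) = Add(3, Mul(0, Rational(1, 14))) = Add(3, 0) = 3)
Mul(Add(-245, Function('P')(-17)), Add(Function('X')(p), T)) = Mul(Add(-245, 3), Add(Mul(-2, 14), Rational(13, 40))) = Mul(-242, Add(-28, Rational(13, 40))) = Mul(-242, Rational(-1107, 40)) = Rational(133947, 20)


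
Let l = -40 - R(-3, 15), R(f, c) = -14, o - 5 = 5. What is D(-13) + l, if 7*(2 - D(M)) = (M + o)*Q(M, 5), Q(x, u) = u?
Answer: -153/7 ≈ -21.857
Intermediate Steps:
o = 10 (o = 5 + 5 = 10)
D(M) = -36/7 - 5*M/7 (D(M) = 2 - (M + 10)*5/7 = 2 - (10 + M)*5/7 = 2 - (50 + 5*M)/7 = 2 + (-50/7 - 5*M/7) = -36/7 - 5*M/7)
l = -26 (l = -40 - 1*(-14) = -40 + 14 = -26)
D(-13) + l = (-36/7 - 5/7*(-13)) - 26 = (-36/7 + 65/7) - 26 = 29/7 - 26 = -153/7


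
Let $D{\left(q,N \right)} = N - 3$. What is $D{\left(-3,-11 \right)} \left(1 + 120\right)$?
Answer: $-1694$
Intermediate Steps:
$D{\left(q,N \right)} = -3 + N$
$D{\left(-3,-11 \right)} \left(1 + 120\right) = \left(-3 - 11\right) \left(1 + 120\right) = \left(-14\right) 121 = -1694$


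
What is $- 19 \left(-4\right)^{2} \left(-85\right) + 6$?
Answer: $25846$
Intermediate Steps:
$- 19 \left(-4\right)^{2} \left(-85\right) + 6 = \left(-19\right) 16 \left(-85\right) + 6 = \left(-304\right) \left(-85\right) + 6 = 25840 + 6 = 25846$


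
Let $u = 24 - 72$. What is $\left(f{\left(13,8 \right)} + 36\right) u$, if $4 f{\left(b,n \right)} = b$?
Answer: $-1884$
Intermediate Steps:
$f{\left(b,n \right)} = \frac{b}{4}$
$u = -48$ ($u = 24 - 72 = -48$)
$\left(f{\left(13,8 \right)} + 36\right) u = \left(\frac{1}{4} \cdot 13 + 36\right) \left(-48\right) = \left(\frac{13}{4} + 36\right) \left(-48\right) = \frac{157}{4} \left(-48\right) = -1884$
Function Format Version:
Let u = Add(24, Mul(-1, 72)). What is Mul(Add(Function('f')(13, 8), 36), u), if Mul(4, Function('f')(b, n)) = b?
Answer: -1884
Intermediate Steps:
Function('f')(b, n) = Mul(Rational(1, 4), b)
u = -48 (u = Add(24, -72) = -48)
Mul(Add(Function('f')(13, 8), 36), u) = Mul(Add(Mul(Rational(1, 4), 13), 36), -48) = Mul(Add(Rational(13, 4), 36), -48) = Mul(Rational(157, 4), -48) = -1884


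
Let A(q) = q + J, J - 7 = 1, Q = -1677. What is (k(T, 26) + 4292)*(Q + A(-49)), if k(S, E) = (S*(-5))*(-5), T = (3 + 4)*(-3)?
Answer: -6471706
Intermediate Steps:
J = 8 (J = 7 + 1 = 8)
T = -21 (T = 7*(-3) = -21)
A(q) = 8 + q (A(q) = q + 8 = 8 + q)
k(S, E) = 25*S (k(S, E) = -5*S*(-5) = 25*S)
(k(T, 26) + 4292)*(Q + A(-49)) = (25*(-21) + 4292)*(-1677 + (8 - 49)) = (-525 + 4292)*(-1677 - 41) = 3767*(-1718) = -6471706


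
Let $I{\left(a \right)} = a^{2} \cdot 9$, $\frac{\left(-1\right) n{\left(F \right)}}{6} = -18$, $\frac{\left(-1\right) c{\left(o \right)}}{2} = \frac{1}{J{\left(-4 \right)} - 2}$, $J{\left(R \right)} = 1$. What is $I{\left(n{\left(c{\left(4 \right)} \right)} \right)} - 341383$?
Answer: $-236407$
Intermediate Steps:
$c{\left(o \right)} = 2$ ($c{\left(o \right)} = - \frac{2}{1 - 2} = - \frac{2}{-1} = \left(-2\right) \left(-1\right) = 2$)
$n{\left(F \right)} = 108$ ($n{\left(F \right)} = \left(-6\right) \left(-18\right) = 108$)
$I{\left(a \right)} = 9 a^{2}$
$I{\left(n{\left(c{\left(4 \right)} \right)} \right)} - 341383 = 9 \cdot 108^{2} - 341383 = 9 \cdot 11664 - 341383 = 104976 - 341383 = -236407$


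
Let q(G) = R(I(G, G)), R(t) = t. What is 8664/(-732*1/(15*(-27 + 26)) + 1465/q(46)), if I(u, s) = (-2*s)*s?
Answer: 61110080/341761 ≈ 178.81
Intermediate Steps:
I(u, s) = -2*s**2
q(G) = -2*G**2
8664/(-732*1/(15*(-27 + 26)) + 1465/q(46)) = 8664/(-732*1/(15*(-27 + 26)) + 1465/((-2*46**2))) = 8664/(-732/((-1*15)) + 1465/((-2*2116))) = 8664/(-732/(-15) + 1465/(-4232)) = 8664/(-732*(-1/15) + 1465*(-1/4232)) = 8664/(244/5 - 1465/4232) = 8664/(1025283/21160) = 8664*(21160/1025283) = 61110080/341761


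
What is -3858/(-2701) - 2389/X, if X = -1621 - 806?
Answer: 15816055/6555327 ≈ 2.4127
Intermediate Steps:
X = -2427
-3858/(-2701) - 2389/X = -3858/(-2701) - 2389/(-2427) = -3858*(-1/2701) - 2389*(-1/2427) = 3858/2701 + 2389/2427 = 15816055/6555327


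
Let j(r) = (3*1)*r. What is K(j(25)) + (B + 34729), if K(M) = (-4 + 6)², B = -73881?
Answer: -39148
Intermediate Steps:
j(r) = 3*r
K(M) = 4 (K(M) = 2² = 4)
K(j(25)) + (B + 34729) = 4 + (-73881 + 34729) = 4 - 39152 = -39148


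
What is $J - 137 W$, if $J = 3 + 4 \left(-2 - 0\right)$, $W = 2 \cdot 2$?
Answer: $-553$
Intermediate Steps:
$W = 4$
$J = -5$ ($J = 3 + 4 \left(-2 + 0\right) = 3 + 4 \left(-2\right) = 3 - 8 = -5$)
$J - 137 W = -5 - 548 = -553$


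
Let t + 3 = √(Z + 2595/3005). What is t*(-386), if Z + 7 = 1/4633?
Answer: 1158 - 386*I*√47574552147999/2784433 ≈ 1158.0 - 956.18*I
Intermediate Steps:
Z = -32430/4633 (Z = -7 + 1/4633 = -32430/4633 ≈ -6.9998)
t = -3 + I*√47574552147999/2784433 (t = -3 + √(-32430/4633 + 2595/3005) = -3 + √(-32430/4633 + 2595*(1/3005)) = -3 + √(-32430/4633 + 519/601) = -3 + √(-17085903/2784433) = -3 + I*√47574552147999/2784433 ≈ -3.0 + 2.4771*I)
t*(-386) = (-3 + I*√47574552147999/2784433)*(-386) = 1158 - 386*I*√47574552147999/2784433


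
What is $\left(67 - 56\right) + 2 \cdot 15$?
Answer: $41$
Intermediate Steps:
$\left(67 - 56\right) + 2 \cdot 15 = \left(67 - 56\right) + 30 = 11 + 30 = 41$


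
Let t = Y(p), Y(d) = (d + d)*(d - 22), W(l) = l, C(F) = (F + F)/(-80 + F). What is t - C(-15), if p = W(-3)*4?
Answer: 15498/19 ≈ 815.68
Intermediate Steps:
C(F) = 2*F/(-80 + F) (C(F) = (2*F)/(-80 + F) = 2*F/(-80 + F))
p = -12 (p = -3*4 = -12)
Y(d) = 2*d*(-22 + d) (Y(d) = (2*d)*(-22 + d) = 2*d*(-22 + d))
t = 816 (t = 2*(-12)*(-22 - 12) = 2*(-12)*(-34) = 816)
t - C(-15) = 816 - 2*(-15)/(-80 - 15) = 816 - 2*(-15)/(-95) = 816 - 2*(-15)*(-1)/95 = 816 - 1*6/19 = 816 - 6/19 = 15498/19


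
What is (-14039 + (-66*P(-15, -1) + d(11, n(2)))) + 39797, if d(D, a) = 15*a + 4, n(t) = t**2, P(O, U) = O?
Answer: 26812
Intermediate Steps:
d(D, a) = 4 + 15*a
(-14039 + (-66*P(-15, -1) + d(11, n(2)))) + 39797 = (-14039 + (-66*(-15) + (4 + 15*2**2))) + 39797 = (-14039 + (990 + (4 + 15*4))) + 39797 = (-14039 + (990 + (4 + 60))) + 39797 = (-14039 + (990 + 64)) + 39797 = (-14039 + 1054) + 39797 = -12985 + 39797 = 26812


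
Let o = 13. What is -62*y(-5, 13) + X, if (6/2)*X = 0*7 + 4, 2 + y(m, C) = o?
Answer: -2042/3 ≈ -680.67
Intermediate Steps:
y(m, C) = 11 (y(m, C) = -2 + 13 = 11)
X = 4/3 (X = (0*7 + 4)/3 = (0 + 4)/3 = (⅓)*4 = 4/3 ≈ 1.3333)
-62*y(-5, 13) + X = -62*11 + 4/3 = -682 + 4/3 = -2042/3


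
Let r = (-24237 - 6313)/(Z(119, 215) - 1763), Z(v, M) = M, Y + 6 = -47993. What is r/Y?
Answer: -15275/37151226 ≈ -0.00041116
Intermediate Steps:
Y = -47999 (Y = -6 - 47993 = -47999)
r = 15275/774 (r = (-24237 - 6313)/(215 - 1763) = -30550/(-1548) = -30550*(-1/1548) = 15275/774 ≈ 19.735)
r/Y = (15275/774)/(-47999) = (15275/774)*(-1/47999) = -15275/37151226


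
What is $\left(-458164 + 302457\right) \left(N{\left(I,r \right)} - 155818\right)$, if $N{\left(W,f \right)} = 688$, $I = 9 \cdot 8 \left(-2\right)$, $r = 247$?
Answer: $24154826910$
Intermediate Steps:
$I = -144$ ($I = 72 \left(-2\right) = -144$)
$\left(-458164 + 302457\right) \left(N{\left(I,r \right)} - 155818\right) = \left(-458164 + 302457\right) \left(688 - 155818\right) = \left(-155707\right) \left(-155130\right) = 24154826910$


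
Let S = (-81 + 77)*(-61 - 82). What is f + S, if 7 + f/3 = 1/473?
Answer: 260626/473 ≈ 551.01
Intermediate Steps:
f = -9930/473 (f = -21 + 3/473 = -9930/473 ≈ -20.994)
S = 572 (S = -4*(-143) = 572)
f + S = -9930/473 + 572 = 260626/473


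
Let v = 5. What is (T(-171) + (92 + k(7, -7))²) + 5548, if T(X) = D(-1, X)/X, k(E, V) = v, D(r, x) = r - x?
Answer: 2557477/171 ≈ 14956.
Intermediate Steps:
k(E, V) = 5
T(X) = (-1 - X)/X
(T(-171) + (92 + k(7, -7))²) + 5548 = ((-1 - 1*(-171))/(-171) + (92 + 5)²) + 5548 = (-(-1 + 171)/171 + 97²) + 5548 = (-1/171*170 + 9409) + 5548 = (-170/171 + 9409) + 5548 = 1608769/171 + 5548 = 2557477/171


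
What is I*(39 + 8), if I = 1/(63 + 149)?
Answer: 47/212 ≈ 0.22170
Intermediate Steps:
I = 1/212 ≈ 0.0047170
I*(39 + 8) = (39 + 8)/212 = (1/212)*47 = 47/212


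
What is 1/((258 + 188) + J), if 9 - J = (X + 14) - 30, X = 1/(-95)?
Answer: 95/44746 ≈ 0.0021231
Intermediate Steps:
X = -1/95 ≈ -0.010526
J = 2376/95 (J = 9 - ((-1/95 + 14) - 30) = 9 - (1329/95 - 30) = 9 - 1*(-1521/95) = 9 + 1521/95 = 2376/95 ≈ 25.011)
1/((258 + 188) + J) = 1/((258 + 188) + 2376/95) = 1/(446 + 2376/95) = 1/(44746/95) = 95/44746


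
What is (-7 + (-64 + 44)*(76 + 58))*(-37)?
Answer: 99419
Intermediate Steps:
(-7 + (-64 + 44)*(76 + 58))*(-37) = (-7 - 20*134)*(-37) = (-7 - 2680)*(-37) = -2687*(-37) = 99419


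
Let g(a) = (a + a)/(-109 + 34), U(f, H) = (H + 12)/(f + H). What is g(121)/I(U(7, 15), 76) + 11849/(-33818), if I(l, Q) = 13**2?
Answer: -158370031/428643150 ≈ -0.36947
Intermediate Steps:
U(f, H) = (12 + H)/(H + f)
g(a) = -2*a/75 (g(a) = (2*a)/(-75) = (2*a)*(-1/75) = -2*a/75)
I(l, Q) = 169
g(121)/I(U(7, 15), 76) + 11849/(-33818) = -2/75*121/169 + 11849/(-33818) = -242/75*1/169 + 11849*(-1/33818) = -242/12675 - 11849/33818 = -158370031/428643150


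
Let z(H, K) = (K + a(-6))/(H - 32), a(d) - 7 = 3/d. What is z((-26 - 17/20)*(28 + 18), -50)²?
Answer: 189225/160554241 ≈ 0.0011786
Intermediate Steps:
a(d) = 7 + 3/d
z(H, K) = (13/2 + K)/(-32 + H) (z(H, K) = (K + (7 + 3/(-6)))/(H - 32) = (K + (7 + 3*(-⅙)))/(-32 + H) = (K + (7 - ½))/(-32 + H) = (K + 13/2)/(-32 + H) = (13/2 + K)/(-32 + H))
z((-26 - 17/20)*(28 + 18), -50)² = ((13/2 - 50)/(-32 + (-26 - 17/20)*(28 + 18)))² = (-87/2/(-32 + (-26 - 17*1/20)*46))² = (-87/2/(-32 + (-26 - 17/20)*46))² = (-87/2/(-32 - 537/20*46))² = (-87/2/(-32 - 12351/10))² = (-87/2/(-12671/10))² = (-10/12671*(-87/2))² = (435/12671)² = 189225/160554241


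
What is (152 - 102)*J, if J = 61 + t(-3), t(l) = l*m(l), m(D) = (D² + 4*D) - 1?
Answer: 3650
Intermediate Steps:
m(D) = -1 + D² + 4*D
t(l) = l*(-1 + l² + 4*l)
J = 73 (J = 61 - 3*(-1 + (-3)² + 4*(-3)) = 61 - 3*(-1 + 9 - 12) = 61 - 3*(-4) = 61 + 12 = 73)
(152 - 102)*J = (152 - 102)*73 = 50*73 = 3650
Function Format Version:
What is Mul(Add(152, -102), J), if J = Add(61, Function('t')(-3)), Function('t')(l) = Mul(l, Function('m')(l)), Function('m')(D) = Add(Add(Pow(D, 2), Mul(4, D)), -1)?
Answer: 3650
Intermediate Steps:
Function('m')(D) = Add(-1, Pow(D, 2), Mul(4, D))
Function('t')(l) = Mul(l, Add(-1, Pow(l, 2), Mul(4, l)))
J = 73 (J = Add(61, Mul(-3, Add(-1, Pow(-3, 2), Mul(4, -3)))) = Add(61, Mul(-3, Add(-1, 9, -12))) = Add(61, Mul(-3, -4)) = Add(61, 12) = 73)
Mul(Add(152, -102), J) = Mul(Add(152, -102), 73) = Mul(50, 73) = 3650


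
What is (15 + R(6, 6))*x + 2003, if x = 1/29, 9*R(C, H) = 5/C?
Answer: 3137513/1566 ≈ 2003.5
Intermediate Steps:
R(C, H) = 5/(9*C) (R(C, H) = (5/C)/9 = 5/(9*C))
x = 1/29 ≈ 0.034483
(15 + R(6, 6))*x + 2003 = (15 + (5/9)/6)*(1/29) + 2003 = (15 + (5/9)*(1/6))*(1/29) + 2003 = (15 + 5/54)*(1/29) + 2003 = (815/54)*(1/29) + 2003 = 815/1566 + 2003 = 3137513/1566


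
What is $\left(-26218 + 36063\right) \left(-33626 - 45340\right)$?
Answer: $-777420270$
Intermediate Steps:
$\left(-26218 + 36063\right) \left(-33626 - 45340\right) = 9845 \left(-78966\right) = -777420270$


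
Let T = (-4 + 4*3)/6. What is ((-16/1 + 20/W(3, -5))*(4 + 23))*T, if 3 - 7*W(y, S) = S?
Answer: 54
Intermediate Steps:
W(y, S) = 3/7 - S/7
T = 4/3 (T = (-4 + 12)*(⅙) = 8*(⅙) = 4/3 ≈ 1.3333)
((-16/1 + 20/W(3, -5))*(4 + 23))*T = ((-16/1 + 20/(3/7 - ⅐*(-5)))*(4 + 23))*(4/3) = ((-16*1 + 20/(3/7 + 5/7))*27)*(4/3) = ((-16 + 20/(8/7))*27)*(4/3) = ((-16 + 20*(7/8))*27)*(4/3) = ((-16 + 35/2)*27)*(4/3) = ((3/2)*27)*(4/3) = (81/2)*(4/3) = 54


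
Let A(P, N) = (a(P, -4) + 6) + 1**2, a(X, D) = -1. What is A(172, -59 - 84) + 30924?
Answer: 30930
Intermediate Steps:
A(P, N) = 6 (A(P, N) = (-1 + 6) + 1**2 = 5 + 1 = 6)
A(172, -59 - 84) + 30924 = 6 + 30924 = 30930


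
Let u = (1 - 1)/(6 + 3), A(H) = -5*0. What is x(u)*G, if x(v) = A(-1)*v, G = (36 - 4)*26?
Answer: 0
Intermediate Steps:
G = 832 (G = 32*26 = 832)
A(H) = 0
u = 0 (u = 0/9 = 0*(1/9) = 0)
x(v) = 0 (x(v) = 0*v = 0)
x(u)*G = 0*832 = 0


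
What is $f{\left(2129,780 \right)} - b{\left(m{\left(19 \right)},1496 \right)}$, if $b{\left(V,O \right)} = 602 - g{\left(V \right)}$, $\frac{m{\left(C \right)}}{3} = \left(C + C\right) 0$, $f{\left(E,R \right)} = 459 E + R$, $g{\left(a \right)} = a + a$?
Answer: $977389$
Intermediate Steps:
$g{\left(a \right)} = 2 a$
$f{\left(E,R \right)} = R + 459 E$
$m{\left(C \right)} = 0$ ($m{\left(C \right)} = 3 \left(C + C\right) 0 = 3 \cdot 2 C 0 = 3 \cdot 0 = 0$)
$b{\left(V,O \right)} = 602 - 2 V$
$f{\left(2129,780 \right)} - b{\left(m{\left(19 \right)},1496 \right)} = \left(780 + 459 \cdot 2129\right) - \left(602 - 0\right) = \left(780 + 977211\right) - \left(602 + 0\right) = 977991 - 602 = 977389$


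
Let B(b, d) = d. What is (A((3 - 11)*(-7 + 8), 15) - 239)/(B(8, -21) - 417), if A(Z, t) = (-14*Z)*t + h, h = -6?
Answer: -1435/438 ≈ -3.2763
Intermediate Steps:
A(Z, t) = -6 - 14*Z*t (A(Z, t) = (-14*Z)*t - 6 = -14*Z*t - 6 = -6 - 14*Z*t)
(A((3 - 11)*(-7 + 8), 15) - 239)/(B(8, -21) - 417) = ((-6 - 14*(3 - 11)*(-7 + 8)*15) - 239)/(-21 - 417) = ((-6 - 14*(-8*1)*15) - 239)/(-438) = ((-6 - 14*(-8)*15) - 239)*(-1/438) = ((-6 + 1680) - 239)*(-1/438) = (1674 - 239)*(-1/438) = 1435*(-1/438) = -1435/438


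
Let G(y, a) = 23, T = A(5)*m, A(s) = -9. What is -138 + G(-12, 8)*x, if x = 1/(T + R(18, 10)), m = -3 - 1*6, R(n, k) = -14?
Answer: -9223/67 ≈ -137.66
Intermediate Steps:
m = -9 (m = -3 - 6 = -9)
T = 81 (T = -9*(-9) = 81)
x = 1/67 (x = 1/(81 - 14) = 1/67 ≈ 0.014925)
-138 + G(-12, 8)*x = -138 + 23*(1/67) = -138 + 23/67 = -9223/67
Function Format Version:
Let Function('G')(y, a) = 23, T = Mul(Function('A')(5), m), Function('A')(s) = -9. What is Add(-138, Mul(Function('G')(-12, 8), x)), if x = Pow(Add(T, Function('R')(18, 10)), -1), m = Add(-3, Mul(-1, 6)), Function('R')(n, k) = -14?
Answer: Rational(-9223, 67) ≈ -137.66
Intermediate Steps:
m = -9 (m = Add(-3, -6) = -9)
T = 81 (T = Mul(-9, -9) = 81)
x = Rational(1, 67) (x = Pow(Add(81, -14), -1) = Pow(67, -1) = Rational(1, 67) ≈ 0.014925)
Add(-138, Mul(Function('G')(-12, 8), x)) = Add(-138, Mul(23, Rational(1, 67))) = Add(-138, Rational(23, 67)) = Rational(-9223, 67)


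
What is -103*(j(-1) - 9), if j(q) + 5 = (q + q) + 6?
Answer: 1030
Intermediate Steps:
j(q) = 1 + 2*q (j(q) = -5 + ((q + q) + 6) = -5 + (2*q + 6) = -5 + (6 + 2*q) = 1 + 2*q)
-103*(j(-1) - 9) = -103*((1 + 2*(-1)) - 9) = -103*((1 - 2) - 9) = -103*(-1 - 9) = -103*(-10) = 1030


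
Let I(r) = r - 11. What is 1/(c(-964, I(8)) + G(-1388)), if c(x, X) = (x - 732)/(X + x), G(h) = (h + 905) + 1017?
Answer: 967/518074 ≈ 0.0018665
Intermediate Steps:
I(r) = -11 + r
G(h) = 1922 + h (G(h) = (905 + h) + 1017 = 1922 + h)
c(x, X) = (-732 + x)/(X + x)
1/(c(-964, I(8)) + G(-1388)) = 1/((-732 - 964)/((-11 + 8) - 964) + (1922 - 1388)) = 1/(-1696/(-3 - 964) + 534) = 1/(-1696/(-967) + 534) = 1/(-1/967*(-1696) + 534) = 1/(1696/967 + 534) = 1/(518074/967) = 967/518074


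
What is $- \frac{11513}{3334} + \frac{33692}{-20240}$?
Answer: $- \frac{43169031}{8435020} \approx -5.1178$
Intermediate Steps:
$- \frac{11513}{3334} + \frac{33692}{-20240} = \left(-11513\right) \frac{1}{3334} + 33692 \left(- \frac{1}{20240}\right) = - \frac{11513}{3334} - \frac{8423}{5060} = - \frac{43169031}{8435020}$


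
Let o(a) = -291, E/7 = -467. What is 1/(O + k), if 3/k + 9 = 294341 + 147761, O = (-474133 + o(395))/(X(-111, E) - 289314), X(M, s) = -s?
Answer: 126458492185/209740387567 ≈ 0.60293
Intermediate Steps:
E = -3269 (E = 7*(-467) = -3269)
O = 474424/286045 (O = (-474133 - 291)/(-1*(-3269) - 289314) = -474424/(3269 - 289314) = -474424/(-286045) = -474424*(-1/286045) = 474424/286045 ≈ 1.6586)
k = 3/442093 (k = 3/(-9 + (294341 + 147761)) = 3/(-9 + 442102) = 3/442093 ≈ 6.7859e-6)
1/(O + k) = 1/(474424/286045 + 3/442093) = 1/(209740387567/126458492185) = 126458492185/209740387567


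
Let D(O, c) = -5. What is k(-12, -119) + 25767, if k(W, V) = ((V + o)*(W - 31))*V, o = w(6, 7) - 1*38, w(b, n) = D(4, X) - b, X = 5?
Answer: -833889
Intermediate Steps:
w(b, n) = -5 - b
o = -49 (o = (-5 - 1*6) - 1*38 = (-5 - 6) - 38 = -11 - 38 = -49)
k(W, V) = V*(-49 + V)*(-31 + W) (k(W, V) = ((V - 49)*(W - 31))*V = ((-49 + V)*(-31 + W))*V = V*(-49 + V)*(-31 + W))
k(-12, -119) + 25767 = -119*(1519 - 49*(-12) - 31*(-119) - 119*(-12)) + 25767 = -119*(1519 + 588 + 3689 + 1428) + 25767 = -119*7224 + 25767 = -859656 + 25767 = -833889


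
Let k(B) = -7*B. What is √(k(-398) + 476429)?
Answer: √479215 ≈ 692.25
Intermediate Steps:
√(k(-398) + 476429) = √(-7*(-398) + 476429) = √(2786 + 476429) = √479215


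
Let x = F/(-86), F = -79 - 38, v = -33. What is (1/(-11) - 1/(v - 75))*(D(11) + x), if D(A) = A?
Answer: -103111/102168 ≈ -1.0092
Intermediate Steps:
F = -117
x = 117/86 (x = -117/(-86) = -117*(-1/86) = 117/86 ≈ 1.3605)
(1/(-11) - 1/(v - 75))*(D(11) + x) = (1/(-11) - 1/(-33 - 75))*(11 + 117/86) = (-1/11 - 1/(-108))*(1063/86) = (-1/11 - 1*(-1/108))*(1063/86) = (-1/11 + 1/108)*(1063/86) = -97/1188*1063/86 = -103111/102168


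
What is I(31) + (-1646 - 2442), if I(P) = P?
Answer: -4057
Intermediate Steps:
I(31) + (-1646 - 2442) = 31 + (-1646 - 2442) = 31 - 4088 = -4057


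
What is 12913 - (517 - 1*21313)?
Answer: 33709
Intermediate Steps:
12913 - (517 - 1*21313) = 12913 - (517 - 21313) = 12913 - 1*(-20796) = 12913 + 20796 = 33709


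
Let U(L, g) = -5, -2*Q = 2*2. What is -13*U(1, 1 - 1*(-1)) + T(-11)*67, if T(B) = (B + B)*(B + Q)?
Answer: 19227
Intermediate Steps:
Q = -2 ≈ -2.0000
T(B) = 2*B*(-2 + B) (T(B) = (B + B)*(B - 2) = (2*B)*(-2 + B) = 2*B*(-2 + B))
-13*U(1, 1 - 1*(-1)) + T(-11)*67 = -13*(-5) + (2*(-11)*(-2 - 11))*67 = 65 + (2*(-11)*(-13))*67 = 65 + 286*67 = 65 + 19162 = 19227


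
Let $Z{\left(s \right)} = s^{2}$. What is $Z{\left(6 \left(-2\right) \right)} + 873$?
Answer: $1017$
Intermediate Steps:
$Z{\left(6 \left(-2\right) \right)} + 873 = \left(6 \left(-2\right)\right)^{2} + 873 = \left(-12\right)^{2} + 873 = 144 + 873 = 1017$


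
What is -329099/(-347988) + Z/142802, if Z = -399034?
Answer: -45931524097/24846691188 ≈ -1.8486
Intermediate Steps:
-329099/(-347988) + Z/142802 = -329099/(-347988) - 399034/142802 = -329099*(-1/347988) - 399034*1/142802 = 329099/347988 - 199517/71401 = -45931524097/24846691188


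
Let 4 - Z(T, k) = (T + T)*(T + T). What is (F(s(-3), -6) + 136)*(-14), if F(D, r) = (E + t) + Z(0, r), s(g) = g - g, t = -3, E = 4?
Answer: -1974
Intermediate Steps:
Z(T, k) = 4 - 4*T² (Z(T, k) = 4 - (T + T)*(T + T) = 4 - 2*T*2*T = 4 - 4*T²)
s(g) = 0
F(D, r) = 5 (F(D, r) = (4 - 3) + (4 - 4*0²) = 1 + (4 - 4*0) = 1 + (4 + 0) = 1 + 4 = 5)
(F(s(-3), -6) + 136)*(-14) = (5 + 136)*(-14) = 141*(-14) = -1974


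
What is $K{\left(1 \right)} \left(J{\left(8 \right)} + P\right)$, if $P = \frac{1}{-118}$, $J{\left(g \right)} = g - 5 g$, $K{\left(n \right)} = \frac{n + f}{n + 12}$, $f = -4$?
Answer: $\frac{11331}{1534} \approx 7.3866$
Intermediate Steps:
$K{\left(n \right)} = \frac{-4 + n}{12 + n}$ ($K{\left(n \right)} = \frac{n - 4}{n + 12} = \frac{-4 + n}{12 + n}$)
$J{\left(g \right)} = - 4 g$
$P = - \frac{1}{118} \approx -0.0084746$
$K{\left(1 \right)} \left(J{\left(8 \right)} + P\right) = \frac{-4 + 1}{12 + 1} \left(\left(-4\right) 8 - \frac{1}{118}\right) = \frac{1}{13} \left(-3\right) \left(-32 - \frac{1}{118}\right) = \frac{1}{13} \left(-3\right) \left(- \frac{3777}{118}\right) = \left(- \frac{3}{13}\right) \left(- \frac{3777}{118}\right) = \frac{11331}{1534}$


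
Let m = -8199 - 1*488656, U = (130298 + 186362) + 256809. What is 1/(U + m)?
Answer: 1/76614 ≈ 1.3052e-5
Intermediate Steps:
U = 573469 (U = 316660 + 256809 = 573469)
m = -496855 (m = -8199 - 488656 = -496855)
1/(U + m) = 1/(573469 - 496855) = 1/76614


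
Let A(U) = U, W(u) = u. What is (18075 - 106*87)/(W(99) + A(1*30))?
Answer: 2951/43 ≈ 68.628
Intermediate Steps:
(18075 - 106*87)/(W(99) + A(1*30)) = (18075 - 106*87)/(99 + 1*30) = (18075 - 9222)/(99 + 30) = 8853/129 = 8853*(1/129) = 2951/43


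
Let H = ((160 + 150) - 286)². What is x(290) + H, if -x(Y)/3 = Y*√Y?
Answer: 576 - 870*√290 ≈ -14240.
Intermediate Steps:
H = 576 (H = (310 - 286)² = 24² = 576)
x(Y) = -3*Y^(3/2) (x(Y) = -3*Y*√Y = -3*Y^(3/2))
x(290) + H = -870*√290 + 576 = 576 - 870*√290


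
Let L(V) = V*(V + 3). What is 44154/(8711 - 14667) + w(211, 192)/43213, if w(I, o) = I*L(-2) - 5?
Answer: -955285007/128688314 ≈ -7.4232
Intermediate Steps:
L(V) = V*(3 + V)
w(I, o) = -5 - 2*I (w(I, o) = I*(-2*(3 - 2)) - 5 = I*(-2*1) - 5 = I*(-2) - 5 = -2*I - 5 = -5 - 2*I)
44154/(8711 - 14667) + w(211, 192)/43213 = 44154/(8711 - 14667) + (-5 - 2*211)/43213 = 44154/(-5956) + (-5 - 422)*(1/43213) = 44154*(-1/5956) - 427*1/43213 = -22077/2978 - 427/43213 = -955285007/128688314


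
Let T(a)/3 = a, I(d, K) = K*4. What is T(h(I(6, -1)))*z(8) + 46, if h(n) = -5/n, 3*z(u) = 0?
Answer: 46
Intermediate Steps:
I(d, K) = 4*K
z(u) = 0 (z(u) = (⅓)*0 = 0)
T(a) = 3*a
T(h(I(6, -1)))*z(8) + 46 = (3*(-5/(4*(-1))))*0 + 46 = (3*(-5/(-4)))*0 + 46 = (3*(-5*(-¼)))*0 + 46 = (3*(5/4))*0 + 46 = (15/4)*0 + 46 = 0 + 46 = 46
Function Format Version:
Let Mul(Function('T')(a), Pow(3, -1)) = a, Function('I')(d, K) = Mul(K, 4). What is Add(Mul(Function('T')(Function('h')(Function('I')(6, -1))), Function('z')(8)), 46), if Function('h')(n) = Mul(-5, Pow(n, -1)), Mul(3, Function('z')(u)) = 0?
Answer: 46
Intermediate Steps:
Function('I')(d, K) = Mul(4, K)
Function('z')(u) = 0 (Function('z')(u) = Mul(Rational(1, 3), 0) = 0)
Function('T')(a) = Mul(3, a)
Add(Mul(Function('T')(Function('h')(Function('I')(6, -1))), Function('z')(8)), 46) = Add(Mul(Mul(3, Mul(-5, Pow(Mul(4, -1), -1))), 0), 46) = Add(Mul(Mul(3, Mul(-5, Pow(-4, -1))), 0), 46) = Add(Mul(Mul(3, Mul(-5, Rational(-1, 4))), 0), 46) = Add(Mul(Mul(3, Rational(5, 4)), 0), 46) = Add(Mul(Rational(15, 4), 0), 46) = Add(0, 46) = 46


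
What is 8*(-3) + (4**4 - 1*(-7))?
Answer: 239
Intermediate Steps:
8*(-3) + (4**4 - 1*(-7)) = -24 + (256 + 7) = -24 + 263 = 239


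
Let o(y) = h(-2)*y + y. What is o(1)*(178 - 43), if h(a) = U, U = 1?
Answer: 270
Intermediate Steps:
h(a) = 1
o(y) = 2*y (o(y) = 1*y + y = y + y = 2*y)
o(1)*(178 - 43) = (2*1)*(178 - 43) = 2*135 = 270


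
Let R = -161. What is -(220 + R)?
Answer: -59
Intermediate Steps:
-(220 + R) = -(220 - 161) = -1*59 = -59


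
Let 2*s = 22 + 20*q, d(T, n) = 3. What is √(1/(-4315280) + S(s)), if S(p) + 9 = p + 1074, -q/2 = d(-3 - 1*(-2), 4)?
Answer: √1182474233608695/1078820 ≈ 31.875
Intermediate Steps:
q = -6 (q = -2*3 = -6)
s = -49 (s = (22 + 20*(-6))/2 = (22 - 120)/2 = (½)*(-98) = -49)
S(p) = 1065 + p (S(p) = -9 + (p + 1074) = -9 + (1074 + p) = 1065 + p)
√(1/(-4315280) + S(s)) = √(1/(-4315280) + (1065 - 49)) = √(-1/4315280 + 1016) = √(4384324479/4315280) = √1182474233608695/1078820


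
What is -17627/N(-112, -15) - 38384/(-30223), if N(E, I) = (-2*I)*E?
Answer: 661711061/101549280 ≈ 6.5162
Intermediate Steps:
N(E, I) = -2*E*I
-17627/N(-112, -15) - 38384/(-30223) = -17627/((-2*(-112)*(-15))) - 38384/(-30223) = -17627/(-3360) - 38384*(-1/30223) = -17627*(-1/3360) + 38384/30223 = 17627/3360 + 38384/30223 = 661711061/101549280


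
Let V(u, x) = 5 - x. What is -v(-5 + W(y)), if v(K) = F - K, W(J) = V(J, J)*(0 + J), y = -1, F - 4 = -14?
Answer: -1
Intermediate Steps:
F = -10 (F = 4 - 14 = -10)
W(J) = J*(5 - J) (W(J) = (5 - J)*(0 + J) = (5 - J)*J = J*(5 - J))
v(K) = -10 - K
-v(-5 + W(y)) = -(-10 - (-5 - (5 - 1*(-1)))) = -(-10 - (-5 - (5 + 1))) = -(-10 - (-5 - 1*6)) = -(-10 - (-5 - 6)) = -(-10 - 1*(-11)) = -(-10 + 11) = -1*1 = -1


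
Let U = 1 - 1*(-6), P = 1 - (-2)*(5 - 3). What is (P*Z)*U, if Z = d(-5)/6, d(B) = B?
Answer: -175/6 ≈ -29.167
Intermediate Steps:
Z = -5/6 ≈ -0.83333
P = 5 (P = 1 - (-2)*2 = 1 - 1*(-4) = 1 + 4 = 5)
U = 7 (U = 1 + 6 = 7)
(P*Z)*U = (5*(-5/6))*7 = -25/6*7 = -175/6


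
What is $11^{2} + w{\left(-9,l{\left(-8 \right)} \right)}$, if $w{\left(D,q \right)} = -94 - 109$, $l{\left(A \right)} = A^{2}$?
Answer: $-82$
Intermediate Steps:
$w{\left(D,q \right)} = -203$
$11^{2} + w{\left(-9,l{\left(-8 \right)} \right)} = 11^{2} - 203 = 121 - 203 = -82$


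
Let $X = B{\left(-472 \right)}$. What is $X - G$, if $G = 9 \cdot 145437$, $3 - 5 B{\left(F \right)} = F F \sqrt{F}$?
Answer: $- \frac{6544662}{5} - \frac{445568 i \sqrt{118}}{5} \approx -1.3089 \cdot 10^{6} - 9.6802 \cdot 10^{5} i$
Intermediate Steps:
$B{\left(F \right)} = \frac{3}{5} - \frac{F^{\frac{5}{2}}}{5}$ ($B{\left(F \right)} = \frac{3}{5} - \frac{F F \sqrt{F}}{5} = \frac{3}{5} - \frac{F^{2} \sqrt{F}}{5} = \frac{3}{5} - \frac{F^{\frac{5}{2}}}{5}$)
$X = \frac{3}{5} - \frac{445568 i \sqrt{118}}{5}$ ($X = \frac{3}{5} - \frac{\left(-472\right)^{\frac{5}{2}}}{5} = \frac{3}{5} - \frac{445568 i \sqrt{118}}{5} \approx 0.6 - 9.6802 \cdot 10^{5} i$)
$G = 1308933$
$X - G = \left(\frac{3}{5} - \frac{445568 i \sqrt{118}}{5}\right) - 1308933 = - \frac{6544662}{5} - \frac{445568 i \sqrt{118}}{5}$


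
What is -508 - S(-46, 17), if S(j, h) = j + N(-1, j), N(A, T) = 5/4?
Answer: -1853/4 ≈ -463.25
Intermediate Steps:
N(A, T) = 5/4 (N(A, T) = 5*(¼) = 5/4)
S(j, h) = 5/4 + j (S(j, h) = j + 5/4 = 5/4 + j)
-508 - S(-46, 17) = -508 - (5/4 - 46) = -508 - 1*(-179/4) = -508 + 179/4 = -1853/4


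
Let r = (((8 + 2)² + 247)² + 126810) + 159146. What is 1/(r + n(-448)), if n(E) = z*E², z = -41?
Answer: -1/7822499 ≈ -1.2784e-7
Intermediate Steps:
n(E) = -41*E²
r = 406365 (r = ((10² + 247)² + 126810) + 159146 = ((100 + 247)² + 126810) + 159146 = (347² + 126810) + 159146 = (120409 + 126810) + 159146 = 247219 + 159146 = 406365)
1/(r + n(-448)) = 1/(406365 - 41*(-448)²) = 1/(406365 - 41*200704) = 1/(406365 - 8228864) = 1/(-7822499) = -1/7822499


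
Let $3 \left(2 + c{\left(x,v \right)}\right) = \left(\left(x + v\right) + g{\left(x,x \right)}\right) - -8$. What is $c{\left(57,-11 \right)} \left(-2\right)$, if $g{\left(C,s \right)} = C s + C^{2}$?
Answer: $-4364$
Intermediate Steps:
$g{\left(C,s \right)} = C^{2} + C s$
$c{\left(x,v \right)} = \frac{2}{3} + \frac{v}{3} + \frac{x}{3} + \frac{2 x^{2}}{3}$ ($c{\left(x,v \right)} = -2 + \frac{\left(\left(x + v\right) + x \left(x + x\right)\right) - -8}{3} = -2 + \frac{\left(\left(v + x\right) + x 2 x\right) + 8}{3} = -2 + \frac{\left(\left(v + x\right) + 2 x^{2}\right) + 8}{3} = -2 + \frac{\left(v + x + 2 x^{2}\right) + 8}{3} = -2 + \frac{8 + v + x + 2 x^{2}}{3} = -2 + \left(\frac{8}{3} + \frac{v}{3} + \frac{x}{3} + \frac{2 x^{2}}{3}\right) = \frac{2}{3} + \frac{v}{3} + \frac{x}{3} + \frac{2 x^{2}}{3}$)
$c{\left(57,-11 \right)} \left(-2\right) = \left(\frac{2}{3} + \frac{1}{3} \left(-11\right) + \frac{1}{3} \cdot 57 + \frac{2 \cdot 57^{2}}{3}\right) \left(-2\right) = \left(\frac{2}{3} - \frac{11}{3} + 19 + \frac{2}{3} \cdot 3249\right) \left(-2\right) = \left(\frac{2}{3} - \frac{11}{3} + 19 + 2166\right) \left(-2\right) = 2182 \left(-2\right) = -4364$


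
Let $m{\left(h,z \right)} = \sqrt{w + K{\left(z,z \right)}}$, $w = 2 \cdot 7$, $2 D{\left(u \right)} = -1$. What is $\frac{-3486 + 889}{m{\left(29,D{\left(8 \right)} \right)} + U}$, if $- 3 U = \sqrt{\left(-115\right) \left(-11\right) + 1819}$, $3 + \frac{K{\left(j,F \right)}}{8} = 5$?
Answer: $\frac{7791}{- 3 \sqrt{30} + 2 \sqrt{771}} \approx 199.25$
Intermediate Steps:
$K{\left(j,F \right)} = 16$ ($K{\left(j,F \right)} = -24 + 8 \cdot 5 = -24 + 40 = 16$)
$D{\left(u \right)} = - \frac{1}{2}$ ($D{\left(u \right)} = \frac{1}{2} \left(-1\right) = - \frac{1}{2}$)
$w = 14$
$m{\left(h,z \right)} = \sqrt{30}$ ($m{\left(h,z \right)} = \sqrt{14 + 16} = \sqrt{30}$)
$U = - \frac{2 \sqrt{771}}{3}$ ($U = - \frac{\sqrt{\left(-115\right) \left(-11\right) + 1819}}{3} = - \frac{\sqrt{1265 + 1819}}{3} = - \frac{\sqrt{3084}}{3} = - \frac{2 \sqrt{771}}{3} \approx -18.511$)
$\frac{-3486 + 889}{m{\left(29,D{\left(8 \right)} \right)} + U} = \frac{-3486 + 889}{\sqrt{30} - \frac{2 \sqrt{771}}{3}} = - \frac{2597}{\sqrt{30} - \frac{2 \sqrt{771}}{3}}$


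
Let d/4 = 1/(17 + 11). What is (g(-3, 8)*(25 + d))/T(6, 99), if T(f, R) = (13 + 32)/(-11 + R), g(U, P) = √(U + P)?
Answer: 15488*√5/315 ≈ 109.94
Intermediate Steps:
g(U, P) = √(P + U)
T(f, R) = 45/(-11 + R)
d = ⅐ (d = 4/(17 + 11) = 4/28 = 4*(1/28) = ⅐ ≈ 0.14286)
(g(-3, 8)*(25 + d))/T(6, 99) = (√(8 - 3)*(25 + ⅐))/((45/(-11 + 99))) = (√5*(176/7))/((45/88)) = (176*√5/7)/((45*(1/88))) = (176*√5/7)/(45/88) = (176*√5/7)*(88/45) = 15488*√5/315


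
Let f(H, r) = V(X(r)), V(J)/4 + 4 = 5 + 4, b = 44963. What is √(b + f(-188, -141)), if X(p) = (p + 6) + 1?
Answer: √44983 ≈ 212.09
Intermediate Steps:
X(p) = 7 + p (X(p) = (6 + p) + 1 = 7 + p)
V(J) = 20 (V(J) = -16 + 4*(5 + 4) = -16 + 4*9 = -16 + 36 = 20)
f(H, r) = 20
√(b + f(-188, -141)) = √(44963 + 20) = √44983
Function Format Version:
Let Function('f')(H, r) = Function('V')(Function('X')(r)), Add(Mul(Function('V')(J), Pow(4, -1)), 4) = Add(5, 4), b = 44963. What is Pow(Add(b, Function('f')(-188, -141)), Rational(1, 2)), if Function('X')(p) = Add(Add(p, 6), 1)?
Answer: Pow(44983, Rational(1, 2)) ≈ 212.09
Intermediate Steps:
Function('X')(p) = Add(7, p) (Function('X')(p) = Add(Add(6, p), 1) = Add(7, p))
Function('V')(J) = 20 (Function('V')(J) = Add(-16, Mul(4, Add(5, 4))) = Add(-16, Mul(4, 9)) = Add(-16, 36) = 20)
Function('f')(H, r) = 20
Pow(Add(b, Function('f')(-188, -141)), Rational(1, 2)) = Pow(Add(44963, 20), Rational(1, 2)) = Pow(44983, Rational(1, 2))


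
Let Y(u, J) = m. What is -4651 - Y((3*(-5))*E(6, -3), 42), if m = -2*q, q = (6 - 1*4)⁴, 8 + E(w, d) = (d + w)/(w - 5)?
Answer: -4619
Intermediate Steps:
E(w, d) = -8 + (d + w)/(-5 + w) (E(w, d) = -8 + (d + w)/(w - 5) = -8 + (d + w)/(-5 + w))
q = 16 (q = (6 - 4)⁴ = 2⁴ = 16)
m = -32 (m = -2*16 = -32)
Y(u, J) = -32
-4651 - Y((3*(-5))*E(6, -3), 42) = -4651 - 1*(-32) = -4651 + 32 = -4619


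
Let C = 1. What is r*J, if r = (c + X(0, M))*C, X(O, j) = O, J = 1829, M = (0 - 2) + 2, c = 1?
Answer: 1829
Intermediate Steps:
M = 0 (M = -2 + 2 = 0)
r = 1 (r = (1 + 0)*1 = 1*1 = 1)
r*J = 1*1829 = 1829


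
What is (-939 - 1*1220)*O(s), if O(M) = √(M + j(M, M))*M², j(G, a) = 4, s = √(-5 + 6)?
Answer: -2159*√5 ≈ -4827.7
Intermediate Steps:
s = 1 (s = √1 = 1)
O(M) = M²*√(4 + M) (O(M) = √(M + 4)*M² = √(4 + M)*M² = M²*√(4 + M))
(-939 - 1*1220)*O(s) = (-939 - 1*1220)*(1²*√(4 + 1)) = (-939 - 1220)*(1*√5) = -2159*√5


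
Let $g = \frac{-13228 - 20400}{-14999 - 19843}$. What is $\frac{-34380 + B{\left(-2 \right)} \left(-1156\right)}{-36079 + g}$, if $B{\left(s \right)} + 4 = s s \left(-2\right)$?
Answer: $\frac{357269868}{628515445} \approx 0.56843$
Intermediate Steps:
$B{\left(s \right)} = -4 - 2 s^{2}$ ($B{\left(s \right)} = -4 + s s \left(-2\right) = -4 + s^{2} \left(-2\right) = -4 - 2 s^{2}$)
$g = \frac{16814}{17421}$ ($g = - \frac{33628}{-34842} = \left(-33628\right) \left(- \frac{1}{34842}\right) = \frac{16814}{17421} \approx 0.96516$)
$\frac{-34380 + B{\left(-2 \right)} \left(-1156\right)}{-36079 + g} = \frac{-34380 + \left(-4 - 2 \left(-2\right)^{2}\right) \left(-1156\right)}{-36079 + \frac{16814}{17421}} = \frac{-34380 + \left(-4 - 8\right) \left(-1156\right)}{- \frac{628515445}{17421}} = \left(-34380 + \left(-4 - 8\right) \left(-1156\right)\right) \left(- \frac{17421}{628515445}\right) = \left(-34380 - -13872\right) \left(- \frac{17421}{628515445}\right) = \left(-34380 + 13872\right) \left(- \frac{17421}{628515445}\right) = \left(-20508\right) \left(- \frac{17421}{628515445}\right) = \frac{357269868}{628515445}$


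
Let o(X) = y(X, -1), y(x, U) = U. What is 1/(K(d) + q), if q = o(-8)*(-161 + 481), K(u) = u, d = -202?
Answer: -1/522 ≈ -0.0019157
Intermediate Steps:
o(X) = -1
q = -320 (q = -(-161 + 481) = -1*320 = -320)
1/(K(d) + q) = 1/(-202 - 320) = 1/(-522) = -1/522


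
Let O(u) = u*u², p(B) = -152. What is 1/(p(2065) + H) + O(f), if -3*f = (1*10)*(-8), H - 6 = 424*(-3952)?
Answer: 286002175991/15082146 ≈ 18963.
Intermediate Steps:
H = -1675642 (H = 6 + 424*(-3952) = 6 - 1675648 = -1675642)
f = 80/3 (f = -1*10*(-8)/3 = -10*(-8)/3 = -⅓*(-80) = 80/3 ≈ 26.667)
O(u) = u³
1/(p(2065) + H) + O(f) = 1/(-152 - 1675642) + (80/3)³ = 1/(-1675794) + 512000/27 = -1/1675794 + 512000/27 = 286002175991/15082146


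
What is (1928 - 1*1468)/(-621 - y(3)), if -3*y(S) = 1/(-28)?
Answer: -7728/10433 ≈ -0.74073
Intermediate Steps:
y(S) = 1/84 (y(S) = -1/3/(-28) = -1/3*(-1/28) = 1/84)
(1928 - 1*1468)/(-621 - y(3)) = (1928 - 1*1468)/(-621 - 1*1/84) = (1928 - 1468)/(-621 - 1/84) = 460/(-52165/84) = 460*(-84/52165) = -7728/10433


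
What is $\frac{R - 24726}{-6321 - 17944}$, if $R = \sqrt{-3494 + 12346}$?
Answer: $\frac{24726}{24265} - \frac{2 \sqrt{2213}}{24265} \approx 1.0151$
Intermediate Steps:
$R = 2 \sqrt{2213}$ ($R = \sqrt{8852} = 2 \sqrt{2213} \approx 94.085$)
$\frac{R - 24726}{-6321 - 17944} = \frac{2 \sqrt{2213} - 24726}{-6321 - 17944} = \frac{-24726 + 2 \sqrt{2213}}{-24265} = \left(-24726 + 2 \sqrt{2213}\right) \left(- \frac{1}{24265}\right) = \frac{24726}{24265} - \frac{2 \sqrt{2213}}{24265}$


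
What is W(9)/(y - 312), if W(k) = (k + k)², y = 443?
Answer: 324/131 ≈ 2.4733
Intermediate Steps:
W(k) = 4*k² (W(k) = (2*k)² = 4*k²)
W(9)/(y - 312) = (4*9²)/(443 - 312) = (4*81)/131 = 324*(1/131) = 324/131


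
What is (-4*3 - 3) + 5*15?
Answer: 60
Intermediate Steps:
(-4*3 - 3) + 5*15 = (-12 - 3) + 75 = -15 + 75 = 60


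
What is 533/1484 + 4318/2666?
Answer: 3914445/1978172 ≈ 1.9788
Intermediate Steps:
533/1484 + 4318/2666 = 533*(1/1484) + 4318*(1/2666) = 533/1484 + 2159/1333 = 3914445/1978172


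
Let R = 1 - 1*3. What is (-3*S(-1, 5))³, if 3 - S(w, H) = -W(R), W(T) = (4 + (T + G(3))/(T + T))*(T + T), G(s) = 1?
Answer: 74088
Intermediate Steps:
R = -2 (R = 1 - 3 = -2)
W(T) = 2*T*(4 + (1 + T)/(2*T)) (W(T) = (4 + (T + 1)/(T + T))*(T + T) = (4 + (1 + T)/((2*T)))*(2*T) = (4 + (1 + T)*(1/(2*T)))*(2*T) = (4 + (1 + T)/(2*T))*(2*T) = 2*T*(4 + (1 + T)/(2*T)))
S(w, H) = -14 (S(w, H) = 3 - (-1)*(1 + 9*(-2)) = 3 - (-1)*(1 - 18) = 3 - (-1)*(-17) = 3 - 1*17 = 3 - 17 = -14)
(-3*S(-1, 5))³ = (-3*(-14))³ = 42³ = 74088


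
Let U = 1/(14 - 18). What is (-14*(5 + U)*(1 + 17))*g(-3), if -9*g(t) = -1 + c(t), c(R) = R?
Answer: -532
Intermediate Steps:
g(t) = ⅑ - t/9 (g(t) = -(-1 + t)/9 = ⅑ - t/9)
U = -¼ (U = 1/(-4) = -¼ ≈ -0.25000)
(-14*(5 + U)*(1 + 17))*g(-3) = (-14*(5 - ¼)*(1 + 17))*(⅑ - ⅑*(-3)) = (-133*18/2)*(⅑ + ⅓) = -14*171/2*(4/9) = -1197*4/9 = -532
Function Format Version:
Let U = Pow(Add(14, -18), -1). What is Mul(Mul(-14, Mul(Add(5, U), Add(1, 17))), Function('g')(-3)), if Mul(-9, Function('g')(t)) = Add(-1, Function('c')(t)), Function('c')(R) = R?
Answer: -532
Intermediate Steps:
Function('g')(t) = Add(Rational(1, 9), Mul(Rational(-1, 9), t)) (Function('g')(t) = Mul(Rational(-1, 9), Add(-1, t)) = Add(Rational(1, 9), Mul(Rational(-1, 9), t)))
U = Rational(-1, 4) (U = Pow(-4, -1) = Rational(-1, 4) ≈ -0.25000)
Mul(Mul(-14, Mul(Add(5, U), Add(1, 17))), Function('g')(-3)) = Mul(Mul(-14, Mul(Add(5, Rational(-1, 4)), Add(1, 17))), Add(Rational(1, 9), Mul(Rational(-1, 9), -3))) = Mul(Mul(-14, Mul(Rational(19, 4), 18)), Add(Rational(1, 9), Rational(1, 3))) = Mul(Mul(-14, Rational(171, 2)), Rational(4, 9)) = Mul(-1197, Rational(4, 9)) = -532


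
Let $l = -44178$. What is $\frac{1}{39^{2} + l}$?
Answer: $- \frac{1}{42657} \approx -2.3443 \cdot 10^{-5}$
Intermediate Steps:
$\frac{1}{39^{2} + l} = \frac{1}{39^{2} - 44178} = \frac{1}{1521 - 44178} = \frac{1}{-42657} = - \frac{1}{42657}$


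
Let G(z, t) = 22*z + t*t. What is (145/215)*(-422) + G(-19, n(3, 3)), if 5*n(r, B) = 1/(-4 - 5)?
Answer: -61179257/87075 ≈ -702.60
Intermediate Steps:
n(r, B) = -1/45 (n(r, B) = 1/(5*(-4 - 5)) = (1/5)/(-9) = (1/5)*(-1/9) = -1/45)
G(z, t) = t**2 + 22*z (G(z, t) = 22*z + t**2 = t**2 + 22*z)
(145/215)*(-422) + G(-19, n(3, 3)) = (145/215)*(-422) + ((-1/45)**2 + 22*(-19)) = (145*(1/215))*(-422) + (1/2025 - 418) = (29/43)*(-422) - 846449/2025 = -12238/43 - 846449/2025 = -61179257/87075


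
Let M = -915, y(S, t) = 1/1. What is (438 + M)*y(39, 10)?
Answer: -477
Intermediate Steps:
y(S, t) = 1
(438 + M)*y(39, 10) = (438 - 915)*1 = -477*1 = -477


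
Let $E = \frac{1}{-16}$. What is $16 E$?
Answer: $-1$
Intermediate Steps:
$E = - \frac{1}{16} \approx -0.0625$
$16 E = 16 \left(- \frac{1}{16}\right) = -1$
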